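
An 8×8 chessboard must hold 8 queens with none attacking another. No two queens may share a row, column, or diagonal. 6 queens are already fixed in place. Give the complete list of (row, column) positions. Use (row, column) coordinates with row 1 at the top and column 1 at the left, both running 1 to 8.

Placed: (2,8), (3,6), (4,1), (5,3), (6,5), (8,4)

Row 1: attacked by (2,8)→{7,8}; (3,6)→{4,6,8}; (4,1)→{1,4}; (5,3)→{3,7}; (6,5)→{5}; (8,4)→{4}. Safe: 2. Place at column 2.
Row 7: attacked by (1,2)→{2,8}; (2,8)→{3,8}; (3,6)→{2,6}; (4,1)→{1,4}; (5,3)→{1,3,5}; (6,5)→{4,5,6}; (8,4)→{3,4,5}. Safe: 7. Place at column 7.
Columns [2, 8, 6, 1, 3, 5, 7, 4], r−c [-1, -6, -3, 3, 2, 1, 0, 4], r+c [3, 10, 9, 5, 8, 11, 14, 12] are all distinct, so no two queens attack.

(1,2) (2,8) (3,6) (4,1) (5,3) (6,5) (7,7) (8,4)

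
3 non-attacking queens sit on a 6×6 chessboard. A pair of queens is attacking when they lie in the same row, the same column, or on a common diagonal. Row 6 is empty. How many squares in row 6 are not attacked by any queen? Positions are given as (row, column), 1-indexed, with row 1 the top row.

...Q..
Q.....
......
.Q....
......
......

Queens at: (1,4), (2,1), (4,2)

2

(1,4) attacks row 6 at column 4.
(2,1) attacks row 6 at column 1 and diagonals 5.
(4,2) attacks row 6 at column 2 and diagonals 4.
Attacked columns: {1, 2, 4, 5}. Safe: {3, 6}.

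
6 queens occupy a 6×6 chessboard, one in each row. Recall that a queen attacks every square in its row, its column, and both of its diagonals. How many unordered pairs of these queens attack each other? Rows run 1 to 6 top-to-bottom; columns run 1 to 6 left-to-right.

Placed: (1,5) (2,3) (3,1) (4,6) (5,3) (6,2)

3

Same column: (2,3)–(5,3) (column 3).
Same diagonal: (3,1)–(5,3) (|3−5| = |1−3| = 2); (5,3)–(6,2) (|5−6| = |3−2| = 1).
Total attacking pairs: 3.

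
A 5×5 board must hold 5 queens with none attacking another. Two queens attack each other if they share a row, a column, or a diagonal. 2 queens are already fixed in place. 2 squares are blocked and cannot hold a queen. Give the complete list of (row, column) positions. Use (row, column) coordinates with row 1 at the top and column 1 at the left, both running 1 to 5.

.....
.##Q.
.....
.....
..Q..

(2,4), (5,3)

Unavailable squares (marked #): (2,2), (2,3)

(1,1) (2,4) (3,2) (4,5) (5,3)

Row 1: attacked by (2,4)→{3,4,5}; (5,3)→{3}. Safe: 1, 2. Place at column 1.
Row 3: attacked by (1,1)→{1,3}; (2,4)→{3,4,5}; (5,3)→{1,3,5}. Safe: 2. Place at column 2.
Row 4: attacked by (1,1)→{1,4}; (2,4)→{2,4}; (3,2)→{1,2,3}; (5,3)→{2,3,4}. Safe: 5. Place at column 5.
Columns [1, 4, 2, 5, 3], r−c [0, -2, 1, -1, 2], r+c [2, 6, 5, 9, 8] are all distinct, so no two queens attack.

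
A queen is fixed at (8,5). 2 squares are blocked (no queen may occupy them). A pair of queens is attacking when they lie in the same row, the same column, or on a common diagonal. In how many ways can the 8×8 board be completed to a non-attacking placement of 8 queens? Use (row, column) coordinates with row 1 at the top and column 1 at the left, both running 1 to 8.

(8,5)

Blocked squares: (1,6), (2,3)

15

Branch on row 1: col 1 → 1; col 2 → 3; col 3 → 4; col 4 → 3; col 7 → 3; col 8 → 1.
Sum: 1 + 3 + 4 + 3 + 3 + 1 = 15.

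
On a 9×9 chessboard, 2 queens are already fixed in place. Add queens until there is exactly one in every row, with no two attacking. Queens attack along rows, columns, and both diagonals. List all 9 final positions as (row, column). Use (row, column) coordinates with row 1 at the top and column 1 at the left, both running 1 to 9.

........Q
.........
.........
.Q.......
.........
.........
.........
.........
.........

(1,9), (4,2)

Row 2: attacked by (1,9)→{8,9}; (4,2)→{2,4}. Safe: 1, 3, 5, 6, 7. Place at column 3.
Row 3: attacked by (1,9)→{7,9}; (2,3)→{2,3,4}; (4,2)→{1,2,3}. Safe: 5, 6, 8. Place at column 6.
Row 5: attacked by (1,9)→{5,9}; (2,3)→{3,6}; (3,6)→{4,6,8}; (4,2)→{1,2,3}. Safe: 7. Place at column 7.
Row 6: attacked by (1,9)→{4,9}; (2,3)→{3,7}; (3,6)→{3,6,9}; (4,2)→{2,4}; (5,7)→{6,7,8}. Safe: 1, 5. Place at column 5.
Row 7: attacked by (1,9)→{3,9}; (2,3)→{3,8}; (3,6)→{2,6}; (4,2)→{2,5}; (5,7)→{5,7,9}; (6,5)→{4,5,6}. Safe: 1. Place at column 1.
Row 8: attacked by (1,9)→{2,9}; (2,3)→{3,9}; (3,6)→{1,6}; (4,2)→{2,6}; (5,7)→{4,7}; (6,5)→{3,5,7}; (7,1)→{1,2}. Safe: 8. Place at column 8.
Row 9: attacked by (1,9)→{1,9}; (2,3)→{3}; (3,6)→{6}; (4,2)→{2,7}; (5,7)→{3,7}; (6,5)→{2,5,8}; (7,1)→{1,3}; (8,8)→{7,8,9}. Safe: 4. Place at column 4.
Columns [9, 3, 6, 2, 7, 5, 1, 8, 4], r−c [-8, -1, -3, 2, -2, 1, 6, 0, 5], r+c [10, 5, 9, 6, 12, 11, 8, 16, 13] are all distinct, so no two queens attack.

(1,9) (2,3) (3,6) (4,2) (5,7) (6,5) (7,1) (8,8) (9,4)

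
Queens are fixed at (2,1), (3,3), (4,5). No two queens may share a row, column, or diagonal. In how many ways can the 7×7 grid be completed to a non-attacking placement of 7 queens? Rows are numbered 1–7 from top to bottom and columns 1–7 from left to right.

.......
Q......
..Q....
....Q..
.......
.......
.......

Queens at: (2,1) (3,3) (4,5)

Branch on row 1: col 4 → 0; col 6 → 1; col 7 → 0.
Sum: 0 + 1 + 0 = 1.

1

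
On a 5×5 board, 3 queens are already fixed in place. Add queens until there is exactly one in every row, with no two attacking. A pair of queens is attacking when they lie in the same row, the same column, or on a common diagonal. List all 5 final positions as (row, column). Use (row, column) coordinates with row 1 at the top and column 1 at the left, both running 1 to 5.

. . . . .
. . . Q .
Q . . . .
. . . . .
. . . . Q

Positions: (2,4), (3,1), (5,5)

Row 1: attacked by (2,4)→{3,4,5}; (3,1)→{1,3}; (5,5)→{1,5}. Safe: 2. Place at column 2.
Row 4: attacked by (1,2)→{2,5}; (2,4)→{2,4}; (3,1)→{1,2}; (5,5)→{4,5}. Safe: 3. Place at column 3.
Columns [2, 4, 1, 3, 5], r−c [-1, -2, 2, 1, 0], r+c [3, 6, 4, 7, 10] are all distinct, so no two queens attack.

(1,2) (2,4) (3,1) (4,3) (5,5)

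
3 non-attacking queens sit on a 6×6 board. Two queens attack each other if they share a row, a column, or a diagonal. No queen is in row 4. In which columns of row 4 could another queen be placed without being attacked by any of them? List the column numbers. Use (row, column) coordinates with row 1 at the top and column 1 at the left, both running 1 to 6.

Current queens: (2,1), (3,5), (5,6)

columns 2

(2,1) attacks row 4 at column 1 and diagonals 3.
(3,5) attacks row 4 at column 5 and diagonals 4, 6.
(5,6) attacks row 4 at column 6 and diagonals 5.
Attacked columns: {1, 3, 4, 5, 6}. Safe: {2}.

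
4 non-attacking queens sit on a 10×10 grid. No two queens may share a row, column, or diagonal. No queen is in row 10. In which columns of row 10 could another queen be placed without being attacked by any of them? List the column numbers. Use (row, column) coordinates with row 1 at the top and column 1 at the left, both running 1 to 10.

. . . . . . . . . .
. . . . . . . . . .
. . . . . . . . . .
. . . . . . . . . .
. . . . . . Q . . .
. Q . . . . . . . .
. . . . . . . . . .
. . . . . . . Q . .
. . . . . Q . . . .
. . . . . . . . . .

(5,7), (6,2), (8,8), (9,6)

columns 1, 3, 4, 9

(5,7) attacks row 10 at column 7 and diagonals 2.
(6,2) attacks row 10 at column 2 and diagonals 6.
(8,8) attacks row 10 at column 8 and diagonals 6, 10.
(9,6) attacks row 10 at column 6 and diagonals 5, 7.
Attacked columns: {2, 5, 6, 7, 8, 10}. Safe: {1, 3, 4, 9}.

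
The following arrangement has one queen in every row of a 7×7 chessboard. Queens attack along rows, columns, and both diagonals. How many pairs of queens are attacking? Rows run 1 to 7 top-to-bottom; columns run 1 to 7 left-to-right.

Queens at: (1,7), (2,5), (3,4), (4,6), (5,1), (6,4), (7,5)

5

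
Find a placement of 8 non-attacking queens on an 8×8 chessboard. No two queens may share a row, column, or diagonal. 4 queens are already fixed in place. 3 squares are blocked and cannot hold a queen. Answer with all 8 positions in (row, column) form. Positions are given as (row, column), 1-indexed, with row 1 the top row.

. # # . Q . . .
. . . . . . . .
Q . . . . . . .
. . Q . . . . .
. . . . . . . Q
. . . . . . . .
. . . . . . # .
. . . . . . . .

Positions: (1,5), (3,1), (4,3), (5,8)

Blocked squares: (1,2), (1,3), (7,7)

(1,5) (2,7) (3,1) (4,3) (5,8) (6,6) (7,4) (8,2)

Row 2: attacked by (1,5)→{4,5,6}; (3,1)→{1,2}; (4,3)→{1,3,5}; (5,8)→{5,8}. Safe: 7. Place at column 7.
Row 6: attacked by (1,5)→{5}; (2,7)→{3,7}; (3,1)→{1,4}; (4,3)→{1,3,5}; (5,8)→{7,8}. Safe: 2, 6. Place at column 6.
Row 7: attacked by (1,5)→{5}; (2,7)→{2,7}; (3,1)→{1,5}; (4,3)→{3,6}; (5,8)→{6,8}; (6,6)→{5,6,7}. Blocked: 7. Safe: 4. Place at column 4.
Row 8: attacked by (1,5)→{5}; (2,7)→{1,7}; (3,1)→{1,6}; (4,3)→{3,7}; (5,8)→{5,8}; (6,6)→{4,6,8}; (7,4)→{3,4,5}. Safe: 2. Place at column 2.
Columns [5, 7, 1, 3, 8, 6, 4, 2], r−c [-4, -5, 2, 1, -3, 0, 3, 6], r+c [6, 9, 4, 7, 13, 12, 11, 10] are all distinct, so no two queens attack.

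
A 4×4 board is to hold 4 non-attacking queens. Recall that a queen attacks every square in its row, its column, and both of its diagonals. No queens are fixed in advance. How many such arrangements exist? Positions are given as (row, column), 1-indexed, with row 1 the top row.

2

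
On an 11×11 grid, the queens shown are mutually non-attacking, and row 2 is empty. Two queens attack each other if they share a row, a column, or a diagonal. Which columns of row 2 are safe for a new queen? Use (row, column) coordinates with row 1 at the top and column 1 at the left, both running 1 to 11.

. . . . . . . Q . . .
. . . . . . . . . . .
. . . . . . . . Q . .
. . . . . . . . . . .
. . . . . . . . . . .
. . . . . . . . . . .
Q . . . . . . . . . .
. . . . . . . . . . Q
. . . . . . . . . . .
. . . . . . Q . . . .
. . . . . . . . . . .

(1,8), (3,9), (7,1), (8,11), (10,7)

columns 2, 3, 4

(1,8) attacks row 2 at column 8 and diagonals 7, 9.
(3,9) attacks row 2 at column 9 and diagonals 8, 10.
(7,1) attacks row 2 at column 1 and diagonals 6.
(8,11) attacks row 2 at column 11 and diagonals 5.
(10,7) attacks row 2 at column 7.
Attacked columns: {1, 5, 6, 7, 8, 9, 10, 11}. Safe: {2, 3, 4}.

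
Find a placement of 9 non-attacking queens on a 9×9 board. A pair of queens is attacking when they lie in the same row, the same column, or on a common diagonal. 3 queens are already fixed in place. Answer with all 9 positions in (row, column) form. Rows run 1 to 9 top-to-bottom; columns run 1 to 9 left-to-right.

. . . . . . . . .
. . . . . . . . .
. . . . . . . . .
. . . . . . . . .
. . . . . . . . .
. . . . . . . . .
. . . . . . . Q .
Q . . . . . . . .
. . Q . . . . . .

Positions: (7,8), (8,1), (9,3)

(1,6) (2,2) (3,5) (4,7) (5,9) (6,4) (7,8) (8,1) (9,3)

Row 1: attacked by (7,8)→{2,8}; (8,1)→{1,8}; (9,3)→{3}. Safe: 4, 5, 6, 7, 9. Place at column 6.
Row 2: attacked by (1,6)→{5,6,7}; (7,8)→{3,8}; (8,1)→{1,7}; (9,3)→{3}. Safe: 2, 4, 9. Place at column 2.
Row 3: attacked by (1,6)→{4,6,8}; (2,2)→{1,2,3}; (7,8)→{4,8}; (8,1)→{1,6}; (9,3)→{3,9}. Safe: 5, 7. Place at column 5.
Row 4: attacked by (1,6)→{3,6,9}; (2,2)→{2,4}; (3,5)→{4,5,6}; (7,8)→{5,8}; (8,1)→{1,5}; (9,3)→{3,8}. Safe: 7. Place at column 7.
Row 5: attacked by (1,6)→{2,6}; (2,2)→{2,5}; (3,5)→{3,5,7}; (4,7)→{6,7,8}; (7,8)→{6,8}; (8,1)→{1,4}; (9,3)→{3,7}. Safe: 9. Place at column 9.
Row 6: attacked by (1,6)→{1,6}; (2,2)→{2,6}; (3,5)→{2,5,8}; (4,7)→{5,7,9}; (5,9)→{8,9}; (7,8)→{7,8,9}; (8,1)→{1,3}; (9,3)→{3,6}. Safe: 4. Place at column 4.
Columns [6, 2, 5, 7, 9, 4, 8, 1, 3], r−c [-5, 0, -2, -3, -4, 2, -1, 7, 6], r+c [7, 4, 8, 11, 14, 10, 15, 9, 12] are all distinct, so no two queens attack.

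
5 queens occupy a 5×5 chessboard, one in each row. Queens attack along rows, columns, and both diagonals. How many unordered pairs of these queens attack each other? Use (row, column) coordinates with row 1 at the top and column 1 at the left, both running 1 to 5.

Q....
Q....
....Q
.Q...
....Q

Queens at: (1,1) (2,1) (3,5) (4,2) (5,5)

3

Same column: (1,1)–(2,1) (column 1); (3,5)–(5,5) (column 5).
Same diagonal: (1,1)–(5,5) (|1−5| = |1−5| = 4).
Total attacking pairs: 3.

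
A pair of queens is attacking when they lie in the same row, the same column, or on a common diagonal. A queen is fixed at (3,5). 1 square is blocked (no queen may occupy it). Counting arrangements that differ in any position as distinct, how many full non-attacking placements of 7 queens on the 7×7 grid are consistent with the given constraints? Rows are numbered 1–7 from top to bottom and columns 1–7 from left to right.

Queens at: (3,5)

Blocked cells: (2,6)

6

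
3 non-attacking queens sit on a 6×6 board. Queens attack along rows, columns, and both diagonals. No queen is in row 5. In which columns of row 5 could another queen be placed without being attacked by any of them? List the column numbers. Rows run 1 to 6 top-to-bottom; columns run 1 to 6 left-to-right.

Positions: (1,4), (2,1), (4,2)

(1,4) attacks row 5 at column 4.
(2,1) attacks row 5 at column 1 and diagonals 4.
(4,2) attacks row 5 at column 2 and diagonals 1, 3.
Attacked columns: {1, 2, 3, 4}. Safe: {5, 6}.

columns 5, 6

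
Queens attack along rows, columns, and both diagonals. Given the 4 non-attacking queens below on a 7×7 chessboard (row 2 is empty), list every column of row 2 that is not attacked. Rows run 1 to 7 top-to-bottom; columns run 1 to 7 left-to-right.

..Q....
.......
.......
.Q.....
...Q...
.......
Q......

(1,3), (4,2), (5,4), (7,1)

columns 5

(1,3) attacks row 2 at column 3 and diagonals 2, 4.
(4,2) attacks row 2 at column 2 and diagonals 4.
(5,4) attacks row 2 at column 4 and diagonals 1, 7.
(7,1) attacks row 2 at column 1 and diagonals 6.
Attacked columns: {1, 2, 3, 4, 6, 7}. Safe: {5}.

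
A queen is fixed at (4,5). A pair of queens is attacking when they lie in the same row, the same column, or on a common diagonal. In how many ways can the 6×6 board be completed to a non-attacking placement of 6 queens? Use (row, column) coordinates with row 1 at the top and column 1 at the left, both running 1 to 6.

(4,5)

Branch on row 1: col 1 → 0; col 3 → 1; col 4 → 0; col 6 → 0.
Sum: 0 + 1 + 0 + 0 = 1.

1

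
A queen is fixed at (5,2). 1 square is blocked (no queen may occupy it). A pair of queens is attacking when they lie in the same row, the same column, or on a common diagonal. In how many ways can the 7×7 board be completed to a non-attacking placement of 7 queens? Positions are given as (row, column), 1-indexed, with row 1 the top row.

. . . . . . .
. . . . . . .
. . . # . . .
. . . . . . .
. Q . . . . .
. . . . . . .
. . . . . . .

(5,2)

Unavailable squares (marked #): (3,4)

6

Branch on row 1: col 1 → 1; col 3 → 1; col 4 → 2; col 5 → 1; col 7 → 1.
Sum: 1 + 1 + 2 + 1 + 1 = 6.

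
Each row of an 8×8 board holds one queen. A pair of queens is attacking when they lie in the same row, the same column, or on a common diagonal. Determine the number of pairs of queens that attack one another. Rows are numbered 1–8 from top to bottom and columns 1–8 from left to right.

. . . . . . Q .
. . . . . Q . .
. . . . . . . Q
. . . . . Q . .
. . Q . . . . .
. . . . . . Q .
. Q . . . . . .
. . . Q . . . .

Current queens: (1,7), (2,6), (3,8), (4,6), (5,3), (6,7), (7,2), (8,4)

Same column: (1,7)–(6,7) (column 7); (2,6)–(4,6) (column 6).
Same diagonal: (1,7)–(2,6) (|1−2| = |7−6| = 1); (1,7)–(5,3) (|1−5| = |7−3| = 4); (2,6)–(5,3) (|2−5| = |6−3| = 3).
Total attacking pairs: 5.

5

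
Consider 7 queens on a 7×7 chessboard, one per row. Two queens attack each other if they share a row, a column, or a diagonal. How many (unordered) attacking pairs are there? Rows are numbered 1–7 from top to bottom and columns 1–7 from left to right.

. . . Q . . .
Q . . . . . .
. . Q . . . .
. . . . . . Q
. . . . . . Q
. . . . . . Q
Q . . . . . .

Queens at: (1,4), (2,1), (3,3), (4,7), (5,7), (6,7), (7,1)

5

Same column: (2,1)–(7,1) (column 1); (4,7)–(5,7) (column 7); (4,7)–(6,7) (column 7); (5,7)–(6,7) (column 7).
Same diagonal: (1,4)–(4,7) (|1−4| = |4−7| = 3).
Total attacking pairs: 5.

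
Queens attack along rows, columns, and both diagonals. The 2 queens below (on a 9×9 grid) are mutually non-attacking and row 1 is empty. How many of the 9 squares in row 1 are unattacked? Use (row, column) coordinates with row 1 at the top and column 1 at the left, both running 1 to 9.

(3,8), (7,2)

(3,8) attacks row 1 at column 8 and diagonals 6.
(7,2) attacks row 1 at column 2 and diagonals 8.
Attacked columns: {2, 6, 8}. Safe: {1, 3, 4, 5, 7, 9}.

6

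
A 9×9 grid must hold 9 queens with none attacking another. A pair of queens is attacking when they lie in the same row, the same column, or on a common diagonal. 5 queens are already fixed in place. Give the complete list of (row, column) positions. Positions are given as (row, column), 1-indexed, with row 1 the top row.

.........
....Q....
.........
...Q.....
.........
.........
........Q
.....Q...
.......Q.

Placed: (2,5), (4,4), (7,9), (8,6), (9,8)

(1,2) (2,5) (3,7) (4,4) (5,1) (6,3) (7,9) (8,6) (9,8)

Row 1: attacked by (2,5)→{4,5,6}; (4,4)→{1,4,7}; (7,9)→{3,9}; (8,6)→{6}; (9,8)→{8}. Safe: 2. Place at column 2.
Row 3: attacked by (1,2)→{2,4}; (2,5)→{4,5,6}; (4,4)→{3,4,5}; (7,9)→{5,9}; (8,6)→{1,6}; (9,8)→{2,8}. Safe: 7. Place at column 7.
Row 5: attacked by (1,2)→{2,6}; (2,5)→{2,5,8}; (3,7)→{5,7,9}; (4,4)→{3,4,5}; (7,9)→{7,9}; (8,6)→{3,6,9}; (9,8)→{4,8}. Safe: 1. Place at column 1.
Row 6: attacked by (1,2)→{2,7}; (2,5)→{1,5,9}; (3,7)→{4,7}; (4,4)→{2,4,6}; (5,1)→{1,2}; (7,9)→{8,9}; (8,6)→{4,6,8}; (9,8)→{5,8}. Safe: 3. Place at column 3.
Columns [2, 5, 7, 4, 1, 3, 9, 6, 8], r−c [-1, -3, -4, 0, 4, 3, -2, 2, 1], r+c [3, 7, 10, 8, 6, 9, 16, 14, 17] are all distinct, so no two queens attack.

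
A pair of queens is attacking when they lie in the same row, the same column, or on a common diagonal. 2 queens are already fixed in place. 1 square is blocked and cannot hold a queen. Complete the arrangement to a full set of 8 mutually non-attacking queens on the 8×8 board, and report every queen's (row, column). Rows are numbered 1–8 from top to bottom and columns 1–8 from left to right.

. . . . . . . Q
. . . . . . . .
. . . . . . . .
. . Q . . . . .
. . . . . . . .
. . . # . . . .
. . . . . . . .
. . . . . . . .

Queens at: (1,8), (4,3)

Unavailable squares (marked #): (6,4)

Row 2: attacked by (1,8)→{7,8}; (4,3)→{1,3,5}. Safe: 2, 4, 6. Place at column 4.
Row 3: attacked by (1,8)→{6,8}; (2,4)→{3,4,5}; (4,3)→{2,3,4}. Safe: 1, 7. Place at column 1.
Row 5: attacked by (1,8)→{4,8}; (2,4)→{1,4,7}; (3,1)→{1,3}; (4,3)→{2,3,4}. Safe: 5, 6. Place at column 6.
Row 6: attacked by (1,8)→{3,8}; (2,4)→{4,8}; (3,1)→{1,4}; (4,3)→{1,3,5}; (5,6)→{5,6,7}. Blocked: 4. Safe: 2. Place at column 2.
Row 7: attacked by (1,8)→{2,8}; (2,4)→{4}; (3,1)→{1,5}; (4,3)→{3,6}; (5,6)→{4,6,8}; (6,2)→{1,2,3}. Safe: 7. Place at column 7.
Row 8: attacked by (1,8)→{1,8}; (2,4)→{4}; (3,1)→{1,6}; (4,3)→{3,7}; (5,6)→{3,6}; (6,2)→{2,4}; (7,7)→{6,7,8}. Safe: 5. Place at column 5.
Columns [8, 4, 1, 3, 6, 2, 7, 5], r−c [-7, -2, 2, 1, -1, 4, 0, 3], r+c [9, 6, 4, 7, 11, 8, 14, 13] are all distinct, so no two queens attack.

(1,8) (2,4) (3,1) (4,3) (5,6) (6,2) (7,7) (8,5)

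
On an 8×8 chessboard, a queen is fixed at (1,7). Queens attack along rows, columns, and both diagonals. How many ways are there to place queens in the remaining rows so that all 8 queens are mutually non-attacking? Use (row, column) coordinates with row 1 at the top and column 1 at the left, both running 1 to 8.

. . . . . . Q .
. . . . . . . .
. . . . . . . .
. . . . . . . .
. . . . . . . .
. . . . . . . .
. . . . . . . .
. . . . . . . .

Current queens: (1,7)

8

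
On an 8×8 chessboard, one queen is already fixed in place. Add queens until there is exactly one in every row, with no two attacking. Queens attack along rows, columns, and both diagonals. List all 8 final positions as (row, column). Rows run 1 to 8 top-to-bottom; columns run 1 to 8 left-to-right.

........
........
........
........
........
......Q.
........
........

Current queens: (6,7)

(1,8) (2,2) (3,5) (4,3) (5,1) (6,7) (7,4) (8,6)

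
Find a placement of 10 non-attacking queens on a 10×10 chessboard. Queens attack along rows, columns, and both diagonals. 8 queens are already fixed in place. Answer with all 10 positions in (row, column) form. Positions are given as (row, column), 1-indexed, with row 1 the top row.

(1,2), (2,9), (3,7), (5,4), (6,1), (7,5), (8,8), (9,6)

Row 4: attacked by (1,2)→{2,5}; (2,9)→{7,9}; (3,7)→{6,7,8}; (5,4)→{3,4,5}; (6,1)→{1,3}; (7,5)→{2,5,8}; (8,8)→{4,8}; (9,6)→{1,6}. Safe: 10. Place at column 10.
Row 10: attacked by (1,2)→{2}; (2,9)→{1,9}; (3,7)→{7}; (4,10)→{4,10}; (5,4)→{4,9}; (6,1)→{1,5}; (7,5)→{2,5,8}; (8,8)→{6,8,10}; (9,6)→{5,6,7}. Safe: 3. Place at column 3.
Columns [2, 9, 7, 10, 4, 1, 5, 8, 6, 3], r−c [-1, -7, -4, -6, 1, 5, 2, 0, 3, 7], r+c [3, 11, 10, 14, 9, 7, 12, 16, 15, 13] are all distinct, so no two queens attack.

(1,2) (2,9) (3,7) (4,10) (5,4) (6,1) (7,5) (8,8) (9,6) (10,3)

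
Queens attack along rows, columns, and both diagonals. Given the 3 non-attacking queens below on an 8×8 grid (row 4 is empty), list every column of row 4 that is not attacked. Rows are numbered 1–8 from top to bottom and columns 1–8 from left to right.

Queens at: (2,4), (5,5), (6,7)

columns 1, 3, 8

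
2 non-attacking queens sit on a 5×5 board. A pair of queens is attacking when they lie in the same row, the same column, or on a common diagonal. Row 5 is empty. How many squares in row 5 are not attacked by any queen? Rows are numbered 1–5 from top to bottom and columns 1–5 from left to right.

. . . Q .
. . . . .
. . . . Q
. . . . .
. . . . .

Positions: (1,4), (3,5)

2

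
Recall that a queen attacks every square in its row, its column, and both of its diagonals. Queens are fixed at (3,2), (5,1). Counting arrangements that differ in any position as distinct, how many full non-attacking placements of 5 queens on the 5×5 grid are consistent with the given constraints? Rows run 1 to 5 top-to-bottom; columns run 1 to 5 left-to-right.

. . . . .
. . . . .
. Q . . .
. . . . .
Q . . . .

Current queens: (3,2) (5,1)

1

Branch on row 1: col 3 → 1.
Sum: 1 = 1.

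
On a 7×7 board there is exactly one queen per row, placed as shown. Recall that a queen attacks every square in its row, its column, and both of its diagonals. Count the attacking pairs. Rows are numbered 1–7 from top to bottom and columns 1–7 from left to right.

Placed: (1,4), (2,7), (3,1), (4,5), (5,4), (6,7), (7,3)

6

Same column: (1,4)–(5,4) (column 4); (2,7)–(6,7) (column 7).
Same diagonal: (2,7)–(4,5) (|2−4| = |7−5| = 2); (2,7)–(5,4) (|2−5| = |7−4| = 3); (4,5)–(5,4) (|4−5| = |5−4| = 1); (4,5)–(6,7) (|4−6| = |5−7| = 2).
Total attacking pairs: 6.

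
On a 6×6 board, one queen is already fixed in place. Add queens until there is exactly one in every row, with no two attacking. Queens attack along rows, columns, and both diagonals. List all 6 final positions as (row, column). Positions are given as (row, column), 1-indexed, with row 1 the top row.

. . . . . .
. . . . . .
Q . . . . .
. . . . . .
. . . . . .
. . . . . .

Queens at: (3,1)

(1,5) (2,3) (3,1) (4,6) (5,4) (6,2)

Row 1: attacked by (3,1)→{1,3}. Safe: 2, 4, 5, 6. Place at column 5.
Row 2: attacked by (1,5)→{4,5,6}; (3,1)→{1,2}. Safe: 3. Place at column 3.
Row 4: attacked by (1,5)→{2,5}; (2,3)→{1,3,5}; (3,1)→{1,2}. Safe: 4, 6. Place at column 6.
Row 5: attacked by (1,5)→{1,5}; (2,3)→{3,6}; (3,1)→{1,3}; (4,6)→{5,6}. Safe: 2, 4. Place at column 4.
Row 6: attacked by (1,5)→{5}; (2,3)→{3}; (3,1)→{1,4}; (4,6)→{4,6}; (5,4)→{3,4,5}. Safe: 2. Place at column 2.
Columns [5, 3, 1, 6, 4, 2], r−c [-4, -1, 2, -2, 1, 4], r+c [6, 5, 4, 10, 9, 8] are all distinct, so no two queens attack.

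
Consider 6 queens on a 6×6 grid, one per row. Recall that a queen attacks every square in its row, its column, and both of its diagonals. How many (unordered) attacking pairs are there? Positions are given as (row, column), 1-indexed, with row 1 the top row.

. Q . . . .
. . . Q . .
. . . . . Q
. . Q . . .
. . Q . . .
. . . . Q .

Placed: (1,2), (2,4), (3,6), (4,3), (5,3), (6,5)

2

Same column: (4,3)–(5,3) (column 3).
Same diagonal: (4,3)–(6,5) (|4−6| = |3−5| = 2).
Total attacking pairs: 2.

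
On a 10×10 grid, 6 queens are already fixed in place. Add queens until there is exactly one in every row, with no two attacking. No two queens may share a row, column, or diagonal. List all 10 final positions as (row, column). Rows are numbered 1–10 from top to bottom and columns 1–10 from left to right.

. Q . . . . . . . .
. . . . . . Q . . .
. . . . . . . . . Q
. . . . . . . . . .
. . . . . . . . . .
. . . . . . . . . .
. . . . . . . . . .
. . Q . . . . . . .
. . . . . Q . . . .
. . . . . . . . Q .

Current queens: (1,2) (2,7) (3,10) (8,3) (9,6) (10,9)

(1,2) (2,7) (3,10) (4,4) (5,1) (6,8) (7,5) (8,3) (9,6) (10,9)

Row 4: attacked by (1,2)→{2,5}; (2,7)→{5,7,9}; (3,10)→{9,10}; (8,3)→{3,7}; (9,6)→{1,6}; (10,9)→{3,9}. Safe: 4, 8. Place at column 4.
Row 5: attacked by (1,2)→{2,6}; (2,7)→{4,7,10}; (3,10)→{8,10}; (4,4)→{3,4,5}; (8,3)→{3,6}; (9,6)→{2,6,10}; (10,9)→{4,9}. Safe: 1. Place at column 1.
Row 6: attacked by (1,2)→{2,7}; (2,7)→{3,7}; (3,10)→{7,10}; (4,4)→{2,4,6}; (5,1)→{1,2}; (8,3)→{1,3,5}; (9,6)→{3,6,9}; (10,9)→{5,9}. Safe: 8. Place at column 8.
Row 7: attacked by (1,2)→{2,8}; (2,7)→{2,7}; (3,10)→{6,10}; (4,4)→{1,4,7}; (5,1)→{1,3}; (6,8)→{7,8,9}; (8,3)→{2,3,4}; (9,6)→{4,6,8}; (10,9)→{6,9}. Safe: 5. Place at column 5.
Columns [2, 7, 10, 4, 1, 8, 5, 3, 6, 9], r−c [-1, -5, -7, 0, 4, -2, 2, 5, 3, 1], r+c [3, 9, 13, 8, 6, 14, 12, 11, 15, 19] are all distinct, so no two queens attack.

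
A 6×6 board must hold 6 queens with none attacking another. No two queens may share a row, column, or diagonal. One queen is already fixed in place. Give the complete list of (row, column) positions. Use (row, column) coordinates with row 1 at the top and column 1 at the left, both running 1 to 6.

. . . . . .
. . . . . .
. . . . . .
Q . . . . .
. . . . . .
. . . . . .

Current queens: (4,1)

(1,2) (2,4) (3,6) (4,1) (5,3) (6,5)

Row 1: attacked by (4,1)→{1,4}. Safe: 2, 3, 5, 6. Place at column 2.
Row 2: attacked by (1,2)→{1,2,3}; (4,1)→{1,3}. Safe: 4, 5, 6. Place at column 4.
Row 3: attacked by (1,2)→{2,4}; (2,4)→{3,4,5}; (4,1)→{1,2}. Safe: 6. Place at column 6.
Row 5: attacked by (1,2)→{2,6}; (2,4)→{1,4}; (3,6)→{4,6}; (4,1)→{1,2}. Safe: 3, 5. Place at column 3.
Row 6: attacked by (1,2)→{2}; (2,4)→{4}; (3,6)→{3,6}; (4,1)→{1,3}; (5,3)→{2,3,4}. Safe: 5. Place at column 5.
Columns [2, 4, 6, 1, 3, 5], r−c [-1, -2, -3, 3, 2, 1], r+c [3, 6, 9, 5, 8, 11] are all distinct, so no two queens attack.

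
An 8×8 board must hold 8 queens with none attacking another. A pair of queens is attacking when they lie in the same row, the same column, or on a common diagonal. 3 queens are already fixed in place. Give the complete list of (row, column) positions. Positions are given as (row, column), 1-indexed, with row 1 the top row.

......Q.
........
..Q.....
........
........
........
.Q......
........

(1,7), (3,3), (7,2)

(1,7) (2,1) (3,3) (4,8) (5,6) (6,4) (7,2) (8,5)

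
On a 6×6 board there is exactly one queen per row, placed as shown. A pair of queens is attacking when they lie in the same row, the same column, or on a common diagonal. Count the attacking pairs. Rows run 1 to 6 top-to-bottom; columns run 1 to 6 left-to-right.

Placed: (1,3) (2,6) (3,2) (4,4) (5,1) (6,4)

2

Same column: (4,4)–(6,4) (column 4).
Same diagonal: (2,6)–(4,4) (|2−4| = |6−4| = 2).
Total attacking pairs: 2.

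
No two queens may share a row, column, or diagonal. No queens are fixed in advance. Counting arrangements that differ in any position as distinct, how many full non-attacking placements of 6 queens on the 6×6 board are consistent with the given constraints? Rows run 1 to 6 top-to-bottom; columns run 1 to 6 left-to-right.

4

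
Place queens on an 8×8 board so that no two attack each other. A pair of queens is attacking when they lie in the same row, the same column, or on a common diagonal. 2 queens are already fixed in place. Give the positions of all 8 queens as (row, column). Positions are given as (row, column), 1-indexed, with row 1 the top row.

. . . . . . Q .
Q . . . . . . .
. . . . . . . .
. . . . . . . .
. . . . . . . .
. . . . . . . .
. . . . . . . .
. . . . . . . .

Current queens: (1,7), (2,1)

(1,7) (2,1) (3,3) (4,8) (5,6) (6,4) (7,2) (8,5)

Row 3: attacked by (1,7)→{5,7}; (2,1)→{1,2}. Safe: 3, 4, 6, 8. Place at column 3.
Row 4: attacked by (1,7)→{4,7}; (2,1)→{1,3}; (3,3)→{2,3,4}. Safe: 5, 6, 8. Place at column 8.
Row 5: attacked by (1,7)→{3,7}; (2,1)→{1,4}; (3,3)→{1,3,5}; (4,8)→{7,8}. Safe: 2, 6. Place at column 6.
Row 6: attacked by (1,7)→{2,7}; (2,1)→{1,5}; (3,3)→{3,6}; (4,8)→{6,8}; (5,6)→{5,6,7}. Safe: 4. Place at column 4.
Row 7: attacked by (1,7)→{1,7}; (2,1)→{1,6}; (3,3)→{3,7}; (4,8)→{5,8}; (5,6)→{4,6,8}; (6,4)→{3,4,5}. Safe: 2. Place at column 2.
Row 8: attacked by (1,7)→{7}; (2,1)→{1,7}; (3,3)→{3,8}; (4,8)→{4,8}; (5,6)→{3,6}; (6,4)→{2,4,6}; (7,2)→{1,2,3}. Safe: 5. Place at column 5.
Columns [7, 1, 3, 8, 6, 4, 2, 5], r−c [-6, 1, 0, -4, -1, 2, 5, 3], r+c [8, 3, 6, 12, 11, 10, 9, 13] are all distinct, so no two queens attack.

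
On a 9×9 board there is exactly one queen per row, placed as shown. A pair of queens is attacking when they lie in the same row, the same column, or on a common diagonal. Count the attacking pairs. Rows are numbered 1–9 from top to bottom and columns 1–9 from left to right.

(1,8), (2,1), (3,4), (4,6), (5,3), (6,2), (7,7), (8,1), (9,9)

4

Same column: (2,1)–(8,1) (column 1).
Same diagonal: (1,8)–(8,1) (|1−8| = |8−1| = 7); (5,3)–(6,2) (|5−6| = |3−2| = 1); (7,7)–(9,9) (|7−9| = |7−9| = 2).
Total attacking pairs: 4.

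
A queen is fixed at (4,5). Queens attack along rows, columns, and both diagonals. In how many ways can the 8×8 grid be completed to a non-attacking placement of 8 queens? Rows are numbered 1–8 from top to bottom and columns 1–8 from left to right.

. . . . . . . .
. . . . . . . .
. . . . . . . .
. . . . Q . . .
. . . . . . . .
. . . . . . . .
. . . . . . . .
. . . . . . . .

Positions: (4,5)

Branch on row 1: col 1 → 0; col 3 → 2; col 4 → 4; col 6 → 1; col 7 → 1.
Sum: 0 + 2 + 4 + 1 + 1 = 8.

8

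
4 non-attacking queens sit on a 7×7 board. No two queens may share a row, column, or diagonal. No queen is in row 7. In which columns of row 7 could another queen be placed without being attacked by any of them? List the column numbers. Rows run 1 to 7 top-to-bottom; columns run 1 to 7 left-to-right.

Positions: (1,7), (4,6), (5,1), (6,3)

(1,7) attacks row 7 at column 7 and diagonals 1.
(4,6) attacks row 7 at column 6 and diagonals 3.
(5,1) attacks row 7 at column 1 and diagonals 3.
(6,3) attacks row 7 at column 3 and diagonals 2, 4.
Attacked columns: {1, 2, 3, 4, 6, 7}. Safe: {5}.

columns 5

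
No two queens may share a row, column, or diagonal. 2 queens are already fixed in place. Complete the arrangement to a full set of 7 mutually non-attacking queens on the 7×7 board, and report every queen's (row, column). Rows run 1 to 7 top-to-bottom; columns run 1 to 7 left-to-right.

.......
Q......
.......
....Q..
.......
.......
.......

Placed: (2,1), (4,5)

(1,6) (2,1) (3,3) (4,5) (5,7) (6,2) (7,4)

Row 1: attacked by (2,1)→{1,2}; (4,5)→{2,5}. Safe: 3, 4, 6, 7. Place at column 6.
Row 3: attacked by (1,6)→{4,6}; (2,1)→{1,2}; (4,5)→{4,5,6}. Safe: 3, 7. Place at column 3.
Row 5: attacked by (1,6)→{2,6}; (2,1)→{1,4}; (3,3)→{1,3,5}; (4,5)→{4,5,6}. Safe: 7. Place at column 7.
Row 6: attacked by (1,6)→{1,6}; (2,1)→{1,5}; (3,3)→{3,6}; (4,5)→{3,5,7}; (5,7)→{6,7}. Safe: 2, 4. Place at column 2.
Row 7: attacked by (1,6)→{6}; (2,1)→{1,6}; (3,3)→{3,7}; (4,5)→{2,5}; (5,7)→{5,7}; (6,2)→{1,2,3}. Safe: 4. Place at column 4.
Columns [6, 1, 3, 5, 7, 2, 4], r−c [-5, 1, 0, -1, -2, 4, 3], r+c [7, 3, 6, 9, 12, 8, 11] are all distinct, so no two queens attack.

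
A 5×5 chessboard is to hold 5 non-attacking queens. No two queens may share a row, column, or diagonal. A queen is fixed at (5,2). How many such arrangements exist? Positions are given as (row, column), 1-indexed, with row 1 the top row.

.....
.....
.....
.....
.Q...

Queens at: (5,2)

2

Branch on row 1: col 1 → 0; col 3 → 0; col 4 → 1; col 5 → 1.
Sum: 0 + 0 + 1 + 1 = 2.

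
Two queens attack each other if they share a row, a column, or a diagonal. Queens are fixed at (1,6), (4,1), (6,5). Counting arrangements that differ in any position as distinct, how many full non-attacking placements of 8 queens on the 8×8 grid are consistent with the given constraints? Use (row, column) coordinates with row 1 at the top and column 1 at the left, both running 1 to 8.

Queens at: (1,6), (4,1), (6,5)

2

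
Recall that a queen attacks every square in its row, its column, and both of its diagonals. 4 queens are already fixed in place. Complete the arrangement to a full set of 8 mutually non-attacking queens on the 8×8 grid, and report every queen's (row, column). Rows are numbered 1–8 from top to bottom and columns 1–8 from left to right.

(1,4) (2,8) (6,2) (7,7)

(1,4) (2,8) (3,1) (4,3) (5,6) (6,2) (7,7) (8,5)

Row 3: attacked by (1,4)→{2,4,6}; (2,8)→{7,8}; (6,2)→{2,5}; (7,7)→{3,7}. Safe: 1. Place at column 1.
Row 4: attacked by (1,4)→{1,4,7}; (2,8)→{6,8}; (3,1)→{1,2}; (6,2)→{2,4}; (7,7)→{4,7}. Safe: 3, 5. Place at column 3.
Row 5: attacked by (1,4)→{4,8}; (2,8)→{5,8}; (3,1)→{1,3}; (4,3)→{2,3,4}; (6,2)→{1,2,3}; (7,7)→{5,7}. Safe: 6. Place at column 6.
Row 8: attacked by (1,4)→{4}; (2,8)→{2,8}; (3,1)→{1,6}; (4,3)→{3,7}; (5,6)→{3,6}; (6,2)→{2,4}; (7,7)→{6,7,8}. Safe: 5. Place at column 5.
Columns [4, 8, 1, 3, 6, 2, 7, 5], r−c [-3, -6, 2, 1, -1, 4, 0, 3], r+c [5, 10, 4, 7, 11, 8, 14, 13] are all distinct, so no two queens attack.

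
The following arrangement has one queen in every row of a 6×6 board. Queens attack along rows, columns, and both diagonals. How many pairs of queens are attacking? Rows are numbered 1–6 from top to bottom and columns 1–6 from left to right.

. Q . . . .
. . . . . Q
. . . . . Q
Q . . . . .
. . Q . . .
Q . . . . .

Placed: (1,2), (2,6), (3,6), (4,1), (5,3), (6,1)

3

Same column: (2,6)–(3,6) (column 6); (4,1)–(6,1) (column 1).
Same diagonal: (2,6)–(5,3) (|2−5| = |6−3| = 3).
Total attacking pairs: 3.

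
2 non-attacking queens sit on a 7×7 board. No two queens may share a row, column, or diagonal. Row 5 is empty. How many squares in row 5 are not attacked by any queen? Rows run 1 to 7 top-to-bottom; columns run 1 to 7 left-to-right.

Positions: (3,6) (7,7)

(3,6) attacks row 5 at column 6 and diagonals 4.
(7,7) attacks row 5 at column 7 and diagonals 5.
Attacked columns: {4, 5, 6, 7}. Safe: {1, 2, 3}.

3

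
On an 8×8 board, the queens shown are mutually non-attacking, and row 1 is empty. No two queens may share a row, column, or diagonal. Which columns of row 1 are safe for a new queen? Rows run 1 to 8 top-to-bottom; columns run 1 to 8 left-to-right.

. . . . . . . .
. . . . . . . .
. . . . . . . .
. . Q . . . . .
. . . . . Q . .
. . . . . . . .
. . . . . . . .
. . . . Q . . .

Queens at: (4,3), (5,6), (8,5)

(4,3) attacks row 1 at column 3 and diagonals 6.
(5,6) attacks row 1 at column 6 and diagonals 2.
(8,5) attacks row 1 at column 5.
Attacked columns: {2, 3, 5, 6}. Safe: {1, 4, 7, 8}.

columns 1, 4, 7, 8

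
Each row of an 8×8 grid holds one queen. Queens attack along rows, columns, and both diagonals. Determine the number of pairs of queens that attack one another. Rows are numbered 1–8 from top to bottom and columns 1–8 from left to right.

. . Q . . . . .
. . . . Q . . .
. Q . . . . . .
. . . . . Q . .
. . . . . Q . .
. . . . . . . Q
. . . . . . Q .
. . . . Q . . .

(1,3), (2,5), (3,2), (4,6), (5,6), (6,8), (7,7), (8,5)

Same column: (2,5)–(8,5) (column 5); (4,6)–(5,6) (column 6).
Same diagonal: (1,3)–(4,6) (|1−4| = |3−6| = 3); (1,3)–(6,8) (|1−6| = |3−8| = 5); (4,6)–(6,8) (|4−6| = |6−8| = 2); (6,8)–(7,7) (|6−7| = |8−7| = 1).
Total attacking pairs: 6.

6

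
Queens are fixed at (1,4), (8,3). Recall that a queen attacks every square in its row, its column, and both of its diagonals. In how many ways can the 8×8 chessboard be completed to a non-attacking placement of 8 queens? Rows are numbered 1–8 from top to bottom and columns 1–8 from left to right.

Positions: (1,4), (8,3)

Branch on row 2: col 1 → 0; col 2 → 1; col 6 → 0; col 7 → 1; col 8 → 1.
Sum: 0 + 1 + 0 + 1 + 1 = 3.

3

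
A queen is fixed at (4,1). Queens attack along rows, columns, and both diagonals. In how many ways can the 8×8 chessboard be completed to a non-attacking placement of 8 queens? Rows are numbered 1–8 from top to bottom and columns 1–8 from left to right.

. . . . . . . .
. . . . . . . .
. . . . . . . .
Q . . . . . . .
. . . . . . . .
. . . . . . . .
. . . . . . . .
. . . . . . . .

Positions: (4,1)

18

Branch on row 1: col 2 → 2; col 3 → 4; col 5 → 5; col 6 → 4; col 7 → 2; col 8 → 1.
Sum: 2 + 4 + 5 + 4 + 2 + 1 = 18.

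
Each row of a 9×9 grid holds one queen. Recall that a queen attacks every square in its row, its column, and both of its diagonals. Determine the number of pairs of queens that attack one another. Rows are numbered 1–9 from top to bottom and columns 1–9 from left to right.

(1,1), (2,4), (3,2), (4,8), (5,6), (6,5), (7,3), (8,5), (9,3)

5

Same column: (6,5)–(8,5) (column 5); (7,3)–(9,3) (column 3).
Same diagonal: (3,2)–(6,5) (|3−6| = |2−5| = 3); (4,8)–(9,3) (|4−9| = |8−3| = 5); (5,6)–(6,5) (|5−6| = |6−5| = 1).
Total attacking pairs: 5.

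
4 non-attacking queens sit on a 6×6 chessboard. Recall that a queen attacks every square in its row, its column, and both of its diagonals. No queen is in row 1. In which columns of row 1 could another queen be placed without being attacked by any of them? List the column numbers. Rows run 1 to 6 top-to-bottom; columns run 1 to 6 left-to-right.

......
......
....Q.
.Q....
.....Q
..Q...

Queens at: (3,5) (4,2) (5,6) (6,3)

(3,5) attacks row 1 at column 5 and diagonals 3.
(4,2) attacks row 1 at column 2 and diagonals 5.
(5,6) attacks row 1 at column 6 and diagonals 2.
(6,3) attacks row 1 at column 3.
Attacked columns: {2, 3, 5, 6}. Safe: {1, 4}.

columns 1, 4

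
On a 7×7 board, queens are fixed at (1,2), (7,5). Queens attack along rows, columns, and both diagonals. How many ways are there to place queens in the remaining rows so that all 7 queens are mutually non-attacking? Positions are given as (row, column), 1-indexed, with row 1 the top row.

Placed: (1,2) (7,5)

1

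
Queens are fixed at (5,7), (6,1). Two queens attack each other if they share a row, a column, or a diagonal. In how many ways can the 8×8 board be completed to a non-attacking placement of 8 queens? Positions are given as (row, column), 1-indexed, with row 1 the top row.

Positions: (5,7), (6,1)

3

Branch on row 1: col 2 → 0; col 4 → 2; col 5 → 1; col 8 → 0.
Sum: 0 + 2 + 1 + 0 = 3.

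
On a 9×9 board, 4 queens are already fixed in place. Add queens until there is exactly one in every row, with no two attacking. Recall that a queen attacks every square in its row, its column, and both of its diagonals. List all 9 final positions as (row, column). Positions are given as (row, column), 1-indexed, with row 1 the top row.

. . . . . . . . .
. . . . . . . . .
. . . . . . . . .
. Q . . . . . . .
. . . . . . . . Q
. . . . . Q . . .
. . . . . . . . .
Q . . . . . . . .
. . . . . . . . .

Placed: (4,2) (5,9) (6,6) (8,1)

Row 1: attacked by (4,2)→{2,5}; (5,9)→{5,9}; (6,6)→{1,6}; (8,1)→{1,8}. Safe: 3, 4, 7. Place at column 7.
Row 2: attacked by (1,7)→{6,7,8}; (4,2)→{2,4}; (5,9)→{6,9}; (6,6)→{2,6}; (8,1)→{1,7}. Safe: 3, 5. Place at column 5.
Row 3: attacked by (1,7)→{5,7,9}; (2,5)→{4,5,6}; (4,2)→{1,2,3}; (5,9)→{7,9}; (6,6)→{3,6,9}; (8,1)→{1,6}. Safe: 8. Place at column 8.
Row 7: attacked by (1,7)→{1,7}; (2,5)→{5}; (3,8)→{4,8}; (4,2)→{2,5}; (5,9)→{7,9}; (6,6)→{5,6,7}; (8,1)→{1,2}. Safe: 3. Place at column 3.
Row 9: attacked by (1,7)→{7}; (2,5)→{5}; (3,8)→{2,8}; (4,2)→{2,7}; (5,9)→{5,9}; (6,6)→{3,6,9}; (7,3)→{1,3,5}; (8,1)→{1,2}. Safe: 4. Place at column 4.
Columns [7, 5, 8, 2, 9, 6, 3, 1, 4], r−c [-6, -3, -5, 2, -4, 0, 4, 7, 5], r+c [8, 7, 11, 6, 14, 12, 10, 9, 13] are all distinct, so no two queens attack.

(1,7) (2,5) (3,8) (4,2) (5,9) (6,6) (7,3) (8,1) (9,4)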